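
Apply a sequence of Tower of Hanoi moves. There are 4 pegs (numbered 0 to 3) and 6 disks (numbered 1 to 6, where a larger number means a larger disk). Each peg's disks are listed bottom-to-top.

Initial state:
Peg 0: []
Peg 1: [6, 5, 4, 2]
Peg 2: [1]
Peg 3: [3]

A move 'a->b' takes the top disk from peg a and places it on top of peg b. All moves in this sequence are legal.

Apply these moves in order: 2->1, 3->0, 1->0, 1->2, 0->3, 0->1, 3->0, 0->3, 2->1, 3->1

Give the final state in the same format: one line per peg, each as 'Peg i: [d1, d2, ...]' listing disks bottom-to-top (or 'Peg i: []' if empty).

Answer: Peg 0: []
Peg 1: [6, 5, 4, 3, 2, 1]
Peg 2: []
Peg 3: []

Derivation:
After move 1 (2->1):
Peg 0: []
Peg 1: [6, 5, 4, 2, 1]
Peg 2: []
Peg 3: [3]

After move 2 (3->0):
Peg 0: [3]
Peg 1: [6, 5, 4, 2, 1]
Peg 2: []
Peg 3: []

After move 3 (1->0):
Peg 0: [3, 1]
Peg 1: [6, 5, 4, 2]
Peg 2: []
Peg 3: []

After move 4 (1->2):
Peg 0: [3, 1]
Peg 1: [6, 5, 4]
Peg 2: [2]
Peg 3: []

After move 5 (0->3):
Peg 0: [3]
Peg 1: [6, 5, 4]
Peg 2: [2]
Peg 3: [1]

After move 6 (0->1):
Peg 0: []
Peg 1: [6, 5, 4, 3]
Peg 2: [2]
Peg 3: [1]

After move 7 (3->0):
Peg 0: [1]
Peg 1: [6, 5, 4, 3]
Peg 2: [2]
Peg 3: []

After move 8 (0->3):
Peg 0: []
Peg 1: [6, 5, 4, 3]
Peg 2: [2]
Peg 3: [1]

After move 9 (2->1):
Peg 0: []
Peg 1: [6, 5, 4, 3, 2]
Peg 2: []
Peg 3: [1]

After move 10 (3->1):
Peg 0: []
Peg 1: [6, 5, 4, 3, 2, 1]
Peg 2: []
Peg 3: []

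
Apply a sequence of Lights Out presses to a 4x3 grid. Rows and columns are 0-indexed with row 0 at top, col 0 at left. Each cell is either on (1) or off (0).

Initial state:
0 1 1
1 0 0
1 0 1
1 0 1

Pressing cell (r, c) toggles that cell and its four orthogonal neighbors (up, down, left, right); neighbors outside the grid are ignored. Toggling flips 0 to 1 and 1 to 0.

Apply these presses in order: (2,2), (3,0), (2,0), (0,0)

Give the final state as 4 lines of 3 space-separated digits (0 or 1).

Answer: 1 0 1
1 0 1
1 0 0
1 1 0

Derivation:
After press 1 at (2,2):
0 1 1
1 0 1
1 1 0
1 0 0

After press 2 at (3,0):
0 1 1
1 0 1
0 1 0
0 1 0

After press 3 at (2,0):
0 1 1
0 0 1
1 0 0
1 1 0

After press 4 at (0,0):
1 0 1
1 0 1
1 0 0
1 1 0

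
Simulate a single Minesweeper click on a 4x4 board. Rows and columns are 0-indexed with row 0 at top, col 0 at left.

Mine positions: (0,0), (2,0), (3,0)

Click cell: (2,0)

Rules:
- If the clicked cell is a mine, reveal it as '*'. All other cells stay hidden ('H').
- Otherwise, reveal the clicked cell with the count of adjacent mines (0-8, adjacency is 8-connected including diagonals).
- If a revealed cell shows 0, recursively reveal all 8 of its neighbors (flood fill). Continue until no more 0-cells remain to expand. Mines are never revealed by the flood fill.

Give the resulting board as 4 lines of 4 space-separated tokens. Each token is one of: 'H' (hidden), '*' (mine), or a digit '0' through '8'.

H H H H
H H H H
* H H H
H H H H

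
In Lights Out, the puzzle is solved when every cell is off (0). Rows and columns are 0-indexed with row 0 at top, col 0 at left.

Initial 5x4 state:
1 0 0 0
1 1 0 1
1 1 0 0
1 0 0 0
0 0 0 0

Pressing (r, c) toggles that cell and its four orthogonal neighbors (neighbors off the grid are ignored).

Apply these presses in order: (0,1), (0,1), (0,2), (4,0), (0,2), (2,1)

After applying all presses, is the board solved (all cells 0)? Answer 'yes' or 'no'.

Answer: no

Derivation:
After press 1 at (0,1):
0 1 1 0
1 0 0 1
1 1 0 0
1 0 0 0
0 0 0 0

After press 2 at (0,1):
1 0 0 0
1 1 0 1
1 1 0 0
1 0 0 0
0 0 0 0

After press 3 at (0,2):
1 1 1 1
1 1 1 1
1 1 0 0
1 0 0 0
0 0 0 0

After press 4 at (4,0):
1 1 1 1
1 1 1 1
1 1 0 0
0 0 0 0
1 1 0 0

After press 5 at (0,2):
1 0 0 0
1 1 0 1
1 1 0 0
0 0 0 0
1 1 0 0

After press 6 at (2,1):
1 0 0 0
1 0 0 1
0 0 1 0
0 1 0 0
1 1 0 0

Lights still on: 7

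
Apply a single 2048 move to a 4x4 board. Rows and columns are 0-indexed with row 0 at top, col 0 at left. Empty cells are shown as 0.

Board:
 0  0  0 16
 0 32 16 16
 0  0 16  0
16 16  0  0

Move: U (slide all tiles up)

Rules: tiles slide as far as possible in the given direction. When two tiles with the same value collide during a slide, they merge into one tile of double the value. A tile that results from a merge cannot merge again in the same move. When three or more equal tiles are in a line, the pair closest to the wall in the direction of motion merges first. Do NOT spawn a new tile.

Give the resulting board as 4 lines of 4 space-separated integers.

Slide up:
col 0: [0, 0, 0, 16] -> [16, 0, 0, 0]
col 1: [0, 32, 0, 16] -> [32, 16, 0, 0]
col 2: [0, 16, 16, 0] -> [32, 0, 0, 0]
col 3: [16, 16, 0, 0] -> [32, 0, 0, 0]

Answer: 16 32 32 32
 0 16  0  0
 0  0  0  0
 0  0  0  0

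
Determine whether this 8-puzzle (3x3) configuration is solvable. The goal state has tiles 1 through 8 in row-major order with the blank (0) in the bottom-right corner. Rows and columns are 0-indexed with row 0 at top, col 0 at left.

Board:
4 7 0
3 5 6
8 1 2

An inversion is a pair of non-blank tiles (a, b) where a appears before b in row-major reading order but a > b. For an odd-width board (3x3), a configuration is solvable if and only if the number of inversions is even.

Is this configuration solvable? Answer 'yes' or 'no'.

Inversions (pairs i<j in row-major order where tile[i] > tile[j] > 0): 16
16 is even, so the puzzle is solvable.

Answer: yes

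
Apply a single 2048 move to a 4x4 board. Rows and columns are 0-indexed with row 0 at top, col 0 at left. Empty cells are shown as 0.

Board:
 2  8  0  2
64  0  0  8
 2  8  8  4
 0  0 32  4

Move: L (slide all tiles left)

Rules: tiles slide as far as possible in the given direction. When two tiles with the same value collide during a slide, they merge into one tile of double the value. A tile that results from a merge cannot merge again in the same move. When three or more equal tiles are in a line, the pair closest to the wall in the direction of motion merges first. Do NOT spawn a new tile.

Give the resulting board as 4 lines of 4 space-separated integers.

Slide left:
row 0: [2, 8, 0, 2] -> [2, 8, 2, 0]
row 1: [64, 0, 0, 8] -> [64, 8, 0, 0]
row 2: [2, 8, 8, 4] -> [2, 16, 4, 0]
row 3: [0, 0, 32, 4] -> [32, 4, 0, 0]

Answer:  2  8  2  0
64  8  0  0
 2 16  4  0
32  4  0  0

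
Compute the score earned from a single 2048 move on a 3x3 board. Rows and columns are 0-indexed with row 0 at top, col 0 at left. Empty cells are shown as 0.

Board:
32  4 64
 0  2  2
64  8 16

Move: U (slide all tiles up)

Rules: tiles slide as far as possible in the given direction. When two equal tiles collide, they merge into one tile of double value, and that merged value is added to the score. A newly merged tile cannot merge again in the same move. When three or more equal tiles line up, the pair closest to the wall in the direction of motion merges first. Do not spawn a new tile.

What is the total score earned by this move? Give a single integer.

Answer: 0

Derivation:
Slide up:
col 0: [32, 0, 64] -> [32, 64, 0]  score +0 (running 0)
col 1: [4, 2, 8] -> [4, 2, 8]  score +0 (running 0)
col 2: [64, 2, 16] -> [64, 2, 16]  score +0 (running 0)
Board after move:
32  4 64
64  2  2
 0  8 16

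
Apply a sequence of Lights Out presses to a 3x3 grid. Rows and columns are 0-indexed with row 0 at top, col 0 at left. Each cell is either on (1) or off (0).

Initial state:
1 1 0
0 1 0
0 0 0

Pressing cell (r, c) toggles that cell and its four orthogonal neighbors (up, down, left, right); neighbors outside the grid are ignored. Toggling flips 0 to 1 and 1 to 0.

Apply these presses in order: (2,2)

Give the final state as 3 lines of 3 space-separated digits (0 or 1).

Answer: 1 1 0
0 1 1
0 1 1

Derivation:
After press 1 at (2,2):
1 1 0
0 1 1
0 1 1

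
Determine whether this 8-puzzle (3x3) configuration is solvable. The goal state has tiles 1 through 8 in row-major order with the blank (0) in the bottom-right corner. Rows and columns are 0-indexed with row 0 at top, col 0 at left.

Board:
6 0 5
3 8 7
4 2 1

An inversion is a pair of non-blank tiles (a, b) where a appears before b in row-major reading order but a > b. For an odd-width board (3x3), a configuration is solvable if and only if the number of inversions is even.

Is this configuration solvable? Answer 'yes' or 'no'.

Answer: no

Derivation:
Inversions (pairs i<j in row-major order where tile[i] > tile[j] > 0): 21
21 is odd, so the puzzle is not solvable.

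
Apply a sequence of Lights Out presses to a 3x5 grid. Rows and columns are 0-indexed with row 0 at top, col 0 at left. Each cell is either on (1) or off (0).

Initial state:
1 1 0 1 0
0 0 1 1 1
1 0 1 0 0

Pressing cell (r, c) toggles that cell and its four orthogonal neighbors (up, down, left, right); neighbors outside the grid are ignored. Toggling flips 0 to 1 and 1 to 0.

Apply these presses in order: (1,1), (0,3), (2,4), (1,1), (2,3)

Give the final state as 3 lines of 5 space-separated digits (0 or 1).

After press 1 at (1,1):
1 0 0 1 0
1 1 0 1 1
1 1 1 0 0

After press 2 at (0,3):
1 0 1 0 1
1 1 0 0 1
1 1 1 0 0

After press 3 at (2,4):
1 0 1 0 1
1 1 0 0 0
1 1 1 1 1

After press 4 at (1,1):
1 1 1 0 1
0 0 1 0 0
1 0 1 1 1

After press 5 at (2,3):
1 1 1 0 1
0 0 1 1 0
1 0 0 0 0

Answer: 1 1 1 0 1
0 0 1 1 0
1 0 0 0 0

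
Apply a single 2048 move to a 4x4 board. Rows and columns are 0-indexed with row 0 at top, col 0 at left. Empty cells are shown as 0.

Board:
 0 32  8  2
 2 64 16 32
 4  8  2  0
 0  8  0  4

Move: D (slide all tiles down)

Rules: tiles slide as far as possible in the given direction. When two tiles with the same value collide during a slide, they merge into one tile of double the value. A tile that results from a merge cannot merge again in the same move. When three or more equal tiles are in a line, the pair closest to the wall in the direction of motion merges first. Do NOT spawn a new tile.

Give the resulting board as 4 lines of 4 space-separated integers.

Slide down:
col 0: [0, 2, 4, 0] -> [0, 0, 2, 4]
col 1: [32, 64, 8, 8] -> [0, 32, 64, 16]
col 2: [8, 16, 2, 0] -> [0, 8, 16, 2]
col 3: [2, 32, 0, 4] -> [0, 2, 32, 4]

Answer:  0  0  0  0
 0 32  8  2
 2 64 16 32
 4 16  2  4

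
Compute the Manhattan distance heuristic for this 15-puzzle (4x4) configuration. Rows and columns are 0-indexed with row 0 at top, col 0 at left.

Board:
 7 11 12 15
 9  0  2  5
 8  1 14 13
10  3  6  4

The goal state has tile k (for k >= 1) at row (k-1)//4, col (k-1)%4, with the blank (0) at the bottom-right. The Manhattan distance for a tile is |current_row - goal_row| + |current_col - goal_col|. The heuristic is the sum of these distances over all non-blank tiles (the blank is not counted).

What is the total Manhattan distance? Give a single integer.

Tile 7: (0,0)->(1,2) = 3
Tile 11: (0,1)->(2,2) = 3
Tile 12: (0,2)->(2,3) = 3
Tile 15: (0,3)->(3,2) = 4
Tile 9: (1,0)->(2,0) = 1
Tile 2: (1,2)->(0,1) = 2
Tile 5: (1,3)->(1,0) = 3
Tile 8: (2,0)->(1,3) = 4
Tile 1: (2,1)->(0,0) = 3
Tile 14: (2,2)->(3,1) = 2
Tile 13: (2,3)->(3,0) = 4
Tile 10: (3,0)->(2,1) = 2
Tile 3: (3,1)->(0,2) = 4
Tile 6: (3,2)->(1,1) = 3
Tile 4: (3,3)->(0,3) = 3
Sum: 3 + 3 + 3 + 4 + 1 + 2 + 3 + 4 + 3 + 2 + 4 + 2 + 4 + 3 + 3 = 44

Answer: 44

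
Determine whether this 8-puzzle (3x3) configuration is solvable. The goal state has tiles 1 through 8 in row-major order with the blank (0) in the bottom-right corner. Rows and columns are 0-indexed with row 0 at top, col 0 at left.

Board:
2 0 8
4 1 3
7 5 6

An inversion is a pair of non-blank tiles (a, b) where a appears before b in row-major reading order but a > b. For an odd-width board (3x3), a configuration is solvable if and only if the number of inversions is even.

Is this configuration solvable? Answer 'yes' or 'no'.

Answer: no

Derivation:
Inversions (pairs i<j in row-major order where tile[i] > tile[j] > 0): 11
11 is odd, so the puzzle is not solvable.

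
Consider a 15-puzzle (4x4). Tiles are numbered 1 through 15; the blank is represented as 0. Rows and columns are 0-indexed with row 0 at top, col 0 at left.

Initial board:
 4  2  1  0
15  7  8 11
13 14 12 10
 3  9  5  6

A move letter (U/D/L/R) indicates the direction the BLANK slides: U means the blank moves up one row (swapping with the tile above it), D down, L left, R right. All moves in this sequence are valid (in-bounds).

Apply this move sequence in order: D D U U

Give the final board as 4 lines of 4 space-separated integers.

After move 1 (D):
 4  2  1 11
15  7  8  0
13 14 12 10
 3  9  5  6

After move 2 (D):
 4  2  1 11
15  7  8 10
13 14 12  0
 3  9  5  6

After move 3 (U):
 4  2  1 11
15  7  8  0
13 14 12 10
 3  9  5  6

After move 4 (U):
 4  2  1  0
15  7  8 11
13 14 12 10
 3  9  5  6

Answer:  4  2  1  0
15  7  8 11
13 14 12 10
 3  9  5  6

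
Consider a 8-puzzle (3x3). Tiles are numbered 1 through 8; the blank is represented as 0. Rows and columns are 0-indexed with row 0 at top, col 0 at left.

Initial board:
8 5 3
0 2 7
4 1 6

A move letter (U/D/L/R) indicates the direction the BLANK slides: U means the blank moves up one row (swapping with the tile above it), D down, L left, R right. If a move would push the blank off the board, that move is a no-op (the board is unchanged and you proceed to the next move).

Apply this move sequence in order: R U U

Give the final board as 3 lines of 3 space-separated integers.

After move 1 (R):
8 5 3
2 0 7
4 1 6

After move 2 (U):
8 0 3
2 5 7
4 1 6

After move 3 (U):
8 0 3
2 5 7
4 1 6

Answer: 8 0 3
2 5 7
4 1 6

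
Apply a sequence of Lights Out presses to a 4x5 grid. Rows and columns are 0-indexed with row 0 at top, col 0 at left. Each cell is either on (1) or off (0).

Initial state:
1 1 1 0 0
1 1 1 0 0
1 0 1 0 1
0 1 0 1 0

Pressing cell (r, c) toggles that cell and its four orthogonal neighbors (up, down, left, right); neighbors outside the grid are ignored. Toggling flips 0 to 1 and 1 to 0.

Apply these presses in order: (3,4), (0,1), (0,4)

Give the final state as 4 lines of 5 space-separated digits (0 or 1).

After press 1 at (3,4):
1 1 1 0 0
1 1 1 0 0
1 0 1 0 0
0 1 0 0 1

After press 2 at (0,1):
0 0 0 0 0
1 0 1 0 0
1 0 1 0 0
0 1 0 0 1

After press 3 at (0,4):
0 0 0 1 1
1 0 1 0 1
1 0 1 0 0
0 1 0 0 1

Answer: 0 0 0 1 1
1 0 1 0 1
1 0 1 0 0
0 1 0 0 1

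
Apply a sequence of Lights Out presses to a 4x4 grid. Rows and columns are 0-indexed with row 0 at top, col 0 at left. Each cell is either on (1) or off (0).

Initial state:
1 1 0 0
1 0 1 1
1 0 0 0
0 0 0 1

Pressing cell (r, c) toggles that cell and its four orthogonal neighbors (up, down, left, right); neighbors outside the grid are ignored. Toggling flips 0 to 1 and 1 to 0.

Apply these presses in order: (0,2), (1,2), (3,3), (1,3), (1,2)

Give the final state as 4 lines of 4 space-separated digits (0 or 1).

Answer: 1 0 1 0
1 0 1 0
1 0 0 0
0 0 1 0

Derivation:
After press 1 at (0,2):
1 0 1 1
1 0 0 1
1 0 0 0
0 0 0 1

After press 2 at (1,2):
1 0 0 1
1 1 1 0
1 0 1 0
0 0 0 1

After press 3 at (3,3):
1 0 0 1
1 1 1 0
1 0 1 1
0 0 1 0

After press 4 at (1,3):
1 0 0 0
1 1 0 1
1 0 1 0
0 0 1 0

After press 5 at (1,2):
1 0 1 0
1 0 1 0
1 0 0 0
0 0 1 0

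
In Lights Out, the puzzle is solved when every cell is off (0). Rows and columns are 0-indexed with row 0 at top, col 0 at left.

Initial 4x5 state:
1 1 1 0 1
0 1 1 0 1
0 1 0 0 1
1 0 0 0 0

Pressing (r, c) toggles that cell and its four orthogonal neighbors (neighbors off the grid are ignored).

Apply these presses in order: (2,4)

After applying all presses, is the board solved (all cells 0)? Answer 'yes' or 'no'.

Answer: no

Derivation:
After press 1 at (2,4):
1 1 1 0 1
0 1 1 0 0
0 1 0 1 0
1 0 0 0 1

Lights still on: 10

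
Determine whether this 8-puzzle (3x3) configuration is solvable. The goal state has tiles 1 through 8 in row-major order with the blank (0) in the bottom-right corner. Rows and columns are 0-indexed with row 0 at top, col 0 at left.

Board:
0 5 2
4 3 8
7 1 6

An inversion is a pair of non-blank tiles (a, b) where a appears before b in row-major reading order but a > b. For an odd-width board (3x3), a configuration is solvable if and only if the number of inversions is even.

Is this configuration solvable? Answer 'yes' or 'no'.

Answer: no

Derivation:
Inversions (pairs i<j in row-major order where tile[i] > tile[j] > 0): 13
13 is odd, so the puzzle is not solvable.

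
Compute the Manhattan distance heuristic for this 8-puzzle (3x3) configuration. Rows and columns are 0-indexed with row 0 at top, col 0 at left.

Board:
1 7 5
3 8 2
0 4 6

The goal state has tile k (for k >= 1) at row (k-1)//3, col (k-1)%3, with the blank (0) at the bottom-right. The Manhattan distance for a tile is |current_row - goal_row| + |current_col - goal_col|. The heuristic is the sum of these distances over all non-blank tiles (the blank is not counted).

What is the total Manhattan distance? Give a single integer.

Tile 1: at (0,0), goal (0,0), distance |0-0|+|0-0| = 0
Tile 7: at (0,1), goal (2,0), distance |0-2|+|1-0| = 3
Tile 5: at (0,2), goal (1,1), distance |0-1|+|2-1| = 2
Tile 3: at (1,0), goal (0,2), distance |1-0|+|0-2| = 3
Tile 8: at (1,1), goal (2,1), distance |1-2|+|1-1| = 1
Tile 2: at (1,2), goal (0,1), distance |1-0|+|2-1| = 2
Tile 4: at (2,1), goal (1,0), distance |2-1|+|1-0| = 2
Tile 6: at (2,2), goal (1,2), distance |2-1|+|2-2| = 1
Sum: 0 + 3 + 2 + 3 + 1 + 2 + 2 + 1 = 14

Answer: 14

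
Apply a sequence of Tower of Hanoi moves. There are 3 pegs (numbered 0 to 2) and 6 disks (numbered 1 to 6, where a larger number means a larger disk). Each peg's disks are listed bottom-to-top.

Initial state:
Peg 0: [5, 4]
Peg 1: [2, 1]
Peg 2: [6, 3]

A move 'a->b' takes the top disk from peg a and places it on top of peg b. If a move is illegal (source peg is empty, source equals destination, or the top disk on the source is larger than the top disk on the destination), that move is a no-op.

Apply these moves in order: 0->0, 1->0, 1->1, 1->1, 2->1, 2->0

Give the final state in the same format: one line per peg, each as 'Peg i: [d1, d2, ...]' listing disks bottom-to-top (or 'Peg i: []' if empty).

After move 1 (0->0):
Peg 0: [5, 4]
Peg 1: [2, 1]
Peg 2: [6, 3]

After move 2 (1->0):
Peg 0: [5, 4, 1]
Peg 1: [2]
Peg 2: [6, 3]

After move 3 (1->1):
Peg 0: [5, 4, 1]
Peg 1: [2]
Peg 2: [6, 3]

After move 4 (1->1):
Peg 0: [5, 4, 1]
Peg 1: [2]
Peg 2: [6, 3]

After move 5 (2->1):
Peg 0: [5, 4, 1]
Peg 1: [2]
Peg 2: [6, 3]

After move 6 (2->0):
Peg 0: [5, 4, 1]
Peg 1: [2]
Peg 2: [6, 3]

Answer: Peg 0: [5, 4, 1]
Peg 1: [2]
Peg 2: [6, 3]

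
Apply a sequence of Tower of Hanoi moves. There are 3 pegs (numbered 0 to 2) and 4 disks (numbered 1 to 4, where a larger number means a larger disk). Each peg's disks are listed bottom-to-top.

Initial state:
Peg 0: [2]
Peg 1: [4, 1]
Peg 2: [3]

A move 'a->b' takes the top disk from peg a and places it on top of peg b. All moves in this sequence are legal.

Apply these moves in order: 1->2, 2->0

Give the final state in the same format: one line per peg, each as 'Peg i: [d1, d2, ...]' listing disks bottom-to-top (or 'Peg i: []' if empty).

Answer: Peg 0: [2, 1]
Peg 1: [4]
Peg 2: [3]

Derivation:
After move 1 (1->2):
Peg 0: [2]
Peg 1: [4]
Peg 2: [3, 1]

After move 2 (2->0):
Peg 0: [2, 1]
Peg 1: [4]
Peg 2: [3]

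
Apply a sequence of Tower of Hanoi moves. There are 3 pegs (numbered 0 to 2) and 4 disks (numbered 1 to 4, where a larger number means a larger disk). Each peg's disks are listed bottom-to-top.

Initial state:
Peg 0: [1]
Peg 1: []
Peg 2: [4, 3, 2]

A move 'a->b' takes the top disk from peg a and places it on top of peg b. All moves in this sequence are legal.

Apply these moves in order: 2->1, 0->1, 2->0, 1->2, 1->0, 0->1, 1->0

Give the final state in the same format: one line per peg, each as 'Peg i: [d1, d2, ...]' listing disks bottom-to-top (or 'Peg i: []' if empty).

After move 1 (2->1):
Peg 0: [1]
Peg 1: [2]
Peg 2: [4, 3]

After move 2 (0->1):
Peg 0: []
Peg 1: [2, 1]
Peg 2: [4, 3]

After move 3 (2->0):
Peg 0: [3]
Peg 1: [2, 1]
Peg 2: [4]

After move 4 (1->2):
Peg 0: [3]
Peg 1: [2]
Peg 2: [4, 1]

After move 5 (1->0):
Peg 0: [3, 2]
Peg 1: []
Peg 2: [4, 1]

After move 6 (0->1):
Peg 0: [3]
Peg 1: [2]
Peg 2: [4, 1]

After move 7 (1->0):
Peg 0: [3, 2]
Peg 1: []
Peg 2: [4, 1]

Answer: Peg 0: [3, 2]
Peg 1: []
Peg 2: [4, 1]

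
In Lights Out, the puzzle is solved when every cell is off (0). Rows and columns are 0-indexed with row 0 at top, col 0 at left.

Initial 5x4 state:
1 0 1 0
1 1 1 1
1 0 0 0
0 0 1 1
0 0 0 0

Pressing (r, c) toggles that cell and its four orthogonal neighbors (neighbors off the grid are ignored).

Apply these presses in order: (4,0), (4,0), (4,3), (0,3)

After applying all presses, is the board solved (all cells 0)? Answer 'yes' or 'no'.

After press 1 at (4,0):
1 0 1 0
1 1 1 1
1 0 0 0
1 0 1 1
1 1 0 0

After press 2 at (4,0):
1 0 1 0
1 1 1 1
1 0 0 0
0 0 1 1
0 0 0 0

After press 3 at (4,3):
1 0 1 0
1 1 1 1
1 0 0 0
0 0 1 0
0 0 1 1

After press 4 at (0,3):
1 0 0 1
1 1 1 0
1 0 0 0
0 0 1 0
0 0 1 1

Lights still on: 9

Answer: no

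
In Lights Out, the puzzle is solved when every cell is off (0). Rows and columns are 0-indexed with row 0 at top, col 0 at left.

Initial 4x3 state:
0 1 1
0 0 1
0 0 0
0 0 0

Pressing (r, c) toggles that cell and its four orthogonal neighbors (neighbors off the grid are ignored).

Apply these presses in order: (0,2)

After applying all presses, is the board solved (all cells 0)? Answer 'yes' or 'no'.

Answer: yes

Derivation:
After press 1 at (0,2):
0 0 0
0 0 0
0 0 0
0 0 0

Lights still on: 0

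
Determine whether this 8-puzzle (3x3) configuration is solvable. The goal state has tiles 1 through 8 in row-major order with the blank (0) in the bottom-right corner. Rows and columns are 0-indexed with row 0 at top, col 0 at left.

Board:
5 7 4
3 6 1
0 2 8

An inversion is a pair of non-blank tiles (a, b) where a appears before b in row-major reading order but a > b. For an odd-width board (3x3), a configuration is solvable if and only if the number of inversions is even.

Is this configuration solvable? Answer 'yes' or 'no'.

Inversions (pairs i<j in row-major order where tile[i] > tile[j] > 0): 16
16 is even, so the puzzle is solvable.

Answer: yes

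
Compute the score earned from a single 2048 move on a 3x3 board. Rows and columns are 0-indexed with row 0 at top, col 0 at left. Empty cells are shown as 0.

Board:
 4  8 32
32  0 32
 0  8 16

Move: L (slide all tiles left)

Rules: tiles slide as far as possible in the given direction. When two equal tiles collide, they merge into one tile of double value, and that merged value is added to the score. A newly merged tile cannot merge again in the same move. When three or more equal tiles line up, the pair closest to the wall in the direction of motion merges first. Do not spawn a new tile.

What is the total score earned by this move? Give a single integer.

Slide left:
row 0: [4, 8, 32] -> [4, 8, 32]  score +0 (running 0)
row 1: [32, 0, 32] -> [64, 0, 0]  score +64 (running 64)
row 2: [0, 8, 16] -> [8, 16, 0]  score +0 (running 64)
Board after move:
 4  8 32
64  0  0
 8 16  0

Answer: 64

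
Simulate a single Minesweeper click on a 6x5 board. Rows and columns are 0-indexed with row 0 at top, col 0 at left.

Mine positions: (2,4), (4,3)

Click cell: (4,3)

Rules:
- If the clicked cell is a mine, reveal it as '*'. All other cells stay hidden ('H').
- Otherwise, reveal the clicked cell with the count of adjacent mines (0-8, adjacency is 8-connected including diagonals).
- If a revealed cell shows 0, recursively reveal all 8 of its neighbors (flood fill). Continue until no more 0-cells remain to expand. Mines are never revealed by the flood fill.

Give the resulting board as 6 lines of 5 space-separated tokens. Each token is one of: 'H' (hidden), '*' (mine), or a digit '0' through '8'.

H H H H H
H H H H H
H H H H H
H H H H H
H H H * H
H H H H H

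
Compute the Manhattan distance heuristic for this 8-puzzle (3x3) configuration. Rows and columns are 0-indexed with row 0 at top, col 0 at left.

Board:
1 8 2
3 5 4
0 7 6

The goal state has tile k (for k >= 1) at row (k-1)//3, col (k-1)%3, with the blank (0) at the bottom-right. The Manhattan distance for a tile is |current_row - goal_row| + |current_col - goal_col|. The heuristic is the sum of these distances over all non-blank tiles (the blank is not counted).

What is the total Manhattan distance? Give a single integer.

Tile 1: at (0,0), goal (0,0), distance |0-0|+|0-0| = 0
Tile 8: at (0,1), goal (2,1), distance |0-2|+|1-1| = 2
Tile 2: at (0,2), goal (0,1), distance |0-0|+|2-1| = 1
Tile 3: at (1,0), goal (0,2), distance |1-0|+|0-2| = 3
Tile 5: at (1,1), goal (1,1), distance |1-1|+|1-1| = 0
Tile 4: at (1,2), goal (1,0), distance |1-1|+|2-0| = 2
Tile 7: at (2,1), goal (2,0), distance |2-2|+|1-0| = 1
Tile 6: at (2,2), goal (1,2), distance |2-1|+|2-2| = 1
Sum: 0 + 2 + 1 + 3 + 0 + 2 + 1 + 1 = 10

Answer: 10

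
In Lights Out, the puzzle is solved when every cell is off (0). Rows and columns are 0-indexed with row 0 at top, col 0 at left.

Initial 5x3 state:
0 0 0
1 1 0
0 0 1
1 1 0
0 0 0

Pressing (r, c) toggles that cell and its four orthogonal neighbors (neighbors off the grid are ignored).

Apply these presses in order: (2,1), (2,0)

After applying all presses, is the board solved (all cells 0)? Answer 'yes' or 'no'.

After press 1 at (2,1):
0 0 0
1 0 0
1 1 0
1 0 0
0 0 0

After press 2 at (2,0):
0 0 0
0 0 0
0 0 0
0 0 0
0 0 0

Lights still on: 0

Answer: yes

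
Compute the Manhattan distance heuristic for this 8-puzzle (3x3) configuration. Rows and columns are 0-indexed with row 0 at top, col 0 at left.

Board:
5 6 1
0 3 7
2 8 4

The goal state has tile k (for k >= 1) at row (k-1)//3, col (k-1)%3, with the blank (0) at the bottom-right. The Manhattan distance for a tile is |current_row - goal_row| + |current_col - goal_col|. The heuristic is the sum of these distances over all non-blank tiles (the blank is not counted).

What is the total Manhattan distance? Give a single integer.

Answer: 17

Derivation:
Tile 5: at (0,0), goal (1,1), distance |0-1|+|0-1| = 2
Tile 6: at (0,1), goal (1,2), distance |0-1|+|1-2| = 2
Tile 1: at (0,2), goal (0,0), distance |0-0|+|2-0| = 2
Tile 3: at (1,1), goal (0,2), distance |1-0|+|1-2| = 2
Tile 7: at (1,2), goal (2,0), distance |1-2|+|2-0| = 3
Tile 2: at (2,0), goal (0,1), distance |2-0|+|0-1| = 3
Tile 8: at (2,1), goal (2,1), distance |2-2|+|1-1| = 0
Tile 4: at (2,2), goal (1,0), distance |2-1|+|2-0| = 3
Sum: 2 + 2 + 2 + 2 + 3 + 3 + 0 + 3 = 17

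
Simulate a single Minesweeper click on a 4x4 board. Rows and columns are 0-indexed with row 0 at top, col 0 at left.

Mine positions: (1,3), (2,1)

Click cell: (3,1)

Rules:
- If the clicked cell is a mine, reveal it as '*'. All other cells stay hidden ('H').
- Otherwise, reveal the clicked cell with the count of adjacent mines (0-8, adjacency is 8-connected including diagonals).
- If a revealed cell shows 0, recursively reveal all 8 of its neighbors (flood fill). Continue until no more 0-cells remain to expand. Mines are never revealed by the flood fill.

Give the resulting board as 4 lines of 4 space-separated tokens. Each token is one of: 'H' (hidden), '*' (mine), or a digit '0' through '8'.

H H H H
H H H H
H H H H
H 1 H H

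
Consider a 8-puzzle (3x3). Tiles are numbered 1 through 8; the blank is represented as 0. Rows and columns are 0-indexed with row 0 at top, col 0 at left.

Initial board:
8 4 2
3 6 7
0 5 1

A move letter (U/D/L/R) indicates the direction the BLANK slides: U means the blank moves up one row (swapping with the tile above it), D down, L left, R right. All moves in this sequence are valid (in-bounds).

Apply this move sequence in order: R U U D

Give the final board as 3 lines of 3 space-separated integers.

After move 1 (R):
8 4 2
3 6 7
5 0 1

After move 2 (U):
8 4 2
3 0 7
5 6 1

After move 3 (U):
8 0 2
3 4 7
5 6 1

After move 4 (D):
8 4 2
3 0 7
5 6 1

Answer: 8 4 2
3 0 7
5 6 1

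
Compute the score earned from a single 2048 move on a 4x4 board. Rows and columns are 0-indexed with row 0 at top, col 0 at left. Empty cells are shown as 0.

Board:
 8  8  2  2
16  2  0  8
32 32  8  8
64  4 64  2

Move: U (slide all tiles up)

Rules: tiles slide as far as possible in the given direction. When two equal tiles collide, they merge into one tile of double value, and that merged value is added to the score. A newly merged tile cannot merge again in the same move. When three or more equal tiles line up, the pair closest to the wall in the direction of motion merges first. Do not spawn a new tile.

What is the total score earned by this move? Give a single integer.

Slide up:
col 0: [8, 16, 32, 64] -> [8, 16, 32, 64]  score +0 (running 0)
col 1: [8, 2, 32, 4] -> [8, 2, 32, 4]  score +0 (running 0)
col 2: [2, 0, 8, 64] -> [2, 8, 64, 0]  score +0 (running 0)
col 3: [2, 8, 8, 2] -> [2, 16, 2, 0]  score +16 (running 16)
Board after move:
 8  8  2  2
16  2  8 16
32 32 64  2
64  4  0  0

Answer: 16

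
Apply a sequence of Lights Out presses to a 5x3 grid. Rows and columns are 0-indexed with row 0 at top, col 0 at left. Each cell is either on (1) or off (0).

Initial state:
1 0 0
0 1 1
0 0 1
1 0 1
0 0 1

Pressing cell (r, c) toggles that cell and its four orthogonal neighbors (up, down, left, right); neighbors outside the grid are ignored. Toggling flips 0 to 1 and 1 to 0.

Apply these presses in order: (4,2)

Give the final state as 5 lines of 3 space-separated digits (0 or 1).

Answer: 1 0 0
0 1 1
0 0 1
1 0 0
0 1 0

Derivation:
After press 1 at (4,2):
1 0 0
0 1 1
0 0 1
1 0 0
0 1 0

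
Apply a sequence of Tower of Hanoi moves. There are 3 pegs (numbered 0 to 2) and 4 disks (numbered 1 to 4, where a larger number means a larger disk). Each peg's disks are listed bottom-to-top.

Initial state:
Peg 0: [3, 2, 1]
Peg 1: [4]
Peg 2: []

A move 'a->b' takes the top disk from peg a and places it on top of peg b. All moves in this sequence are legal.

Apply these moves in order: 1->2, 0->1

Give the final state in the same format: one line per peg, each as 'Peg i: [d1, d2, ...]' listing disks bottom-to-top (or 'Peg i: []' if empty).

Answer: Peg 0: [3, 2]
Peg 1: [1]
Peg 2: [4]

Derivation:
After move 1 (1->2):
Peg 0: [3, 2, 1]
Peg 1: []
Peg 2: [4]

After move 2 (0->1):
Peg 0: [3, 2]
Peg 1: [1]
Peg 2: [4]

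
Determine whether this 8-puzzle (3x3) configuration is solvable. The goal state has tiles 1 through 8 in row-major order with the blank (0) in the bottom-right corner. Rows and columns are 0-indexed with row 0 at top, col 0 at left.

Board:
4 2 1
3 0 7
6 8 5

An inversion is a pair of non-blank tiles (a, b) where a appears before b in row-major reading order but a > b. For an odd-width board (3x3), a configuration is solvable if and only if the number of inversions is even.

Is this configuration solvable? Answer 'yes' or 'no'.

Inversions (pairs i<j in row-major order where tile[i] > tile[j] > 0): 8
8 is even, so the puzzle is solvable.

Answer: yes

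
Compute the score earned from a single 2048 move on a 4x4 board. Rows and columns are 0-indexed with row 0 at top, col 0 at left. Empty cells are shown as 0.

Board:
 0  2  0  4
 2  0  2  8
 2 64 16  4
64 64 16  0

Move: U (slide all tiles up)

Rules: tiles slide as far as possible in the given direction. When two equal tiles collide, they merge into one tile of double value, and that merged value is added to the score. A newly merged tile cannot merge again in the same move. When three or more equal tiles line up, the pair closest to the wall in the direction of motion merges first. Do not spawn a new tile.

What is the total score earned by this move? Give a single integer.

Answer: 164

Derivation:
Slide up:
col 0: [0, 2, 2, 64] -> [4, 64, 0, 0]  score +4 (running 4)
col 1: [2, 0, 64, 64] -> [2, 128, 0, 0]  score +128 (running 132)
col 2: [0, 2, 16, 16] -> [2, 32, 0, 0]  score +32 (running 164)
col 3: [4, 8, 4, 0] -> [4, 8, 4, 0]  score +0 (running 164)
Board after move:
  4   2   2   4
 64 128  32   8
  0   0   0   4
  0   0   0   0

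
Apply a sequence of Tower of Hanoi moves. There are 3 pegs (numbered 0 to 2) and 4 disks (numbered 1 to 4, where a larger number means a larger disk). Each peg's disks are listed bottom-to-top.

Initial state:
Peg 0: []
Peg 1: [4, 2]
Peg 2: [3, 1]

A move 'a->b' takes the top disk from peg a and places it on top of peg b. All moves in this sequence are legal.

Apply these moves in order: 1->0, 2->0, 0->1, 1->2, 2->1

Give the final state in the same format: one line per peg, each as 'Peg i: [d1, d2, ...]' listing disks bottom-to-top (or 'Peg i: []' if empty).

After move 1 (1->0):
Peg 0: [2]
Peg 1: [4]
Peg 2: [3, 1]

After move 2 (2->0):
Peg 0: [2, 1]
Peg 1: [4]
Peg 2: [3]

After move 3 (0->1):
Peg 0: [2]
Peg 1: [4, 1]
Peg 2: [3]

After move 4 (1->2):
Peg 0: [2]
Peg 1: [4]
Peg 2: [3, 1]

After move 5 (2->1):
Peg 0: [2]
Peg 1: [4, 1]
Peg 2: [3]

Answer: Peg 0: [2]
Peg 1: [4, 1]
Peg 2: [3]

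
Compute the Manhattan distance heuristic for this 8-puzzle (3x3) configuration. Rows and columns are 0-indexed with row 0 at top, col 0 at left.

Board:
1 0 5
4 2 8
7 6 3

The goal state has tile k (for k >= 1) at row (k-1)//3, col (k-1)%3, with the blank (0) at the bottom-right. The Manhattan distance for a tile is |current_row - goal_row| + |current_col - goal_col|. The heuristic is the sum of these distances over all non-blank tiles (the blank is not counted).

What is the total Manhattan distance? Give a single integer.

Tile 1: (0,0)->(0,0) = 0
Tile 5: (0,2)->(1,1) = 2
Tile 4: (1,0)->(1,0) = 0
Tile 2: (1,1)->(0,1) = 1
Tile 8: (1,2)->(2,1) = 2
Tile 7: (2,0)->(2,0) = 0
Tile 6: (2,1)->(1,2) = 2
Tile 3: (2,2)->(0,2) = 2
Sum: 0 + 2 + 0 + 1 + 2 + 0 + 2 + 2 = 9

Answer: 9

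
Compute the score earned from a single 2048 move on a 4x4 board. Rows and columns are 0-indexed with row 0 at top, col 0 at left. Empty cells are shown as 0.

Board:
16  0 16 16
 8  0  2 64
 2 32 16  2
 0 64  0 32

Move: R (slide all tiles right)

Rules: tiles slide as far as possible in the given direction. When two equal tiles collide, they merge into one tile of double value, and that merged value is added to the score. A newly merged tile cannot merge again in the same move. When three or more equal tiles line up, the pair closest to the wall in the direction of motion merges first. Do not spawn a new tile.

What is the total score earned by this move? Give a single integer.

Answer: 32

Derivation:
Slide right:
row 0: [16, 0, 16, 16] -> [0, 0, 16, 32]  score +32 (running 32)
row 1: [8, 0, 2, 64] -> [0, 8, 2, 64]  score +0 (running 32)
row 2: [2, 32, 16, 2] -> [2, 32, 16, 2]  score +0 (running 32)
row 3: [0, 64, 0, 32] -> [0, 0, 64, 32]  score +0 (running 32)
Board after move:
 0  0 16 32
 0  8  2 64
 2 32 16  2
 0  0 64 32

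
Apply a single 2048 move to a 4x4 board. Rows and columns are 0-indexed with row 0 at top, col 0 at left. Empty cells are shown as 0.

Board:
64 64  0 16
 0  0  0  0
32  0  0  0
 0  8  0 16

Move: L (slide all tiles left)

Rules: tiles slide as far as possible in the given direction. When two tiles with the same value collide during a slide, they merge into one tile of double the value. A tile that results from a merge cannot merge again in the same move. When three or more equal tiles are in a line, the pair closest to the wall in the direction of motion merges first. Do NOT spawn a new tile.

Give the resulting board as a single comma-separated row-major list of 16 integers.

Answer: 128, 16, 0, 0, 0, 0, 0, 0, 32, 0, 0, 0, 8, 16, 0, 0

Derivation:
Slide left:
row 0: [64, 64, 0, 16] -> [128, 16, 0, 0]
row 1: [0, 0, 0, 0] -> [0, 0, 0, 0]
row 2: [32, 0, 0, 0] -> [32, 0, 0, 0]
row 3: [0, 8, 0, 16] -> [8, 16, 0, 0]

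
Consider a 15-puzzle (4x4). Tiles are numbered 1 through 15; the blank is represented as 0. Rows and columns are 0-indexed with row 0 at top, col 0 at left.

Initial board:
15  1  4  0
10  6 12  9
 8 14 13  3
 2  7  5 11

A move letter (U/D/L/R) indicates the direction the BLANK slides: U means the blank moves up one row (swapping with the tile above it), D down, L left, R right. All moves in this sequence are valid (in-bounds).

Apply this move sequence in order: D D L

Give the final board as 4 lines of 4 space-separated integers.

Answer: 15  1  4  9
10  6 12  3
 8 14  0 13
 2  7  5 11

Derivation:
After move 1 (D):
15  1  4  9
10  6 12  0
 8 14 13  3
 2  7  5 11

After move 2 (D):
15  1  4  9
10  6 12  3
 8 14 13  0
 2  7  5 11

After move 3 (L):
15  1  4  9
10  6 12  3
 8 14  0 13
 2  7  5 11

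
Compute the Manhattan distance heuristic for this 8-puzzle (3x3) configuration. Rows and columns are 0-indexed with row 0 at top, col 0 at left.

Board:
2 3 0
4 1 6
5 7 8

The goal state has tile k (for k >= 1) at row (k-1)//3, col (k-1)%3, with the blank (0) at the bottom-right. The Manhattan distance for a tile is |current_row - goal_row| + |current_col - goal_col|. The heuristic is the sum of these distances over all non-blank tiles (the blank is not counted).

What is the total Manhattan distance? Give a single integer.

Tile 2: at (0,0), goal (0,1), distance |0-0|+|0-1| = 1
Tile 3: at (0,1), goal (0,2), distance |0-0|+|1-2| = 1
Tile 4: at (1,0), goal (1,0), distance |1-1|+|0-0| = 0
Tile 1: at (1,1), goal (0,0), distance |1-0|+|1-0| = 2
Tile 6: at (1,2), goal (1,2), distance |1-1|+|2-2| = 0
Tile 5: at (2,0), goal (1,1), distance |2-1|+|0-1| = 2
Tile 7: at (2,1), goal (2,0), distance |2-2|+|1-0| = 1
Tile 8: at (2,2), goal (2,1), distance |2-2|+|2-1| = 1
Sum: 1 + 1 + 0 + 2 + 0 + 2 + 1 + 1 = 8

Answer: 8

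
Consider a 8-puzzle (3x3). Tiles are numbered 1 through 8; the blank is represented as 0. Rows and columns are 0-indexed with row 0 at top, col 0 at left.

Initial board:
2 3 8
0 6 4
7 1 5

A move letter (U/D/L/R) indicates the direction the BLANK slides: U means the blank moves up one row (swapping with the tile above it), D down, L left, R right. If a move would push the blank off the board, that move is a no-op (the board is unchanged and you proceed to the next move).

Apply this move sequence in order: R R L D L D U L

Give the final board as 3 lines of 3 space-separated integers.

Answer: 2 3 8
0 1 4
6 7 5

Derivation:
After move 1 (R):
2 3 8
6 0 4
7 1 5

After move 2 (R):
2 3 8
6 4 0
7 1 5

After move 3 (L):
2 3 8
6 0 4
7 1 5

After move 4 (D):
2 3 8
6 1 4
7 0 5

After move 5 (L):
2 3 8
6 1 4
0 7 5

After move 6 (D):
2 3 8
6 1 4
0 7 5

After move 7 (U):
2 3 8
0 1 4
6 7 5

After move 8 (L):
2 3 8
0 1 4
6 7 5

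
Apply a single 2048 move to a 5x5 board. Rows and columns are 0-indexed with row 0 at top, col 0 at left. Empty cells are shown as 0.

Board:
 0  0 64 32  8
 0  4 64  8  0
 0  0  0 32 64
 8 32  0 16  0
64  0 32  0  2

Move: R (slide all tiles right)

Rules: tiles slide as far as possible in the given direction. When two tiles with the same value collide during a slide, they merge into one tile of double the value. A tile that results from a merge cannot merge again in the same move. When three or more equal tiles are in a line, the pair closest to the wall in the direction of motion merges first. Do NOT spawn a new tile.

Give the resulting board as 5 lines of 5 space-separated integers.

Slide right:
row 0: [0, 0, 64, 32, 8] -> [0, 0, 64, 32, 8]
row 1: [0, 4, 64, 8, 0] -> [0, 0, 4, 64, 8]
row 2: [0, 0, 0, 32, 64] -> [0, 0, 0, 32, 64]
row 3: [8, 32, 0, 16, 0] -> [0, 0, 8, 32, 16]
row 4: [64, 0, 32, 0, 2] -> [0, 0, 64, 32, 2]

Answer:  0  0 64 32  8
 0  0  4 64  8
 0  0  0 32 64
 0  0  8 32 16
 0  0 64 32  2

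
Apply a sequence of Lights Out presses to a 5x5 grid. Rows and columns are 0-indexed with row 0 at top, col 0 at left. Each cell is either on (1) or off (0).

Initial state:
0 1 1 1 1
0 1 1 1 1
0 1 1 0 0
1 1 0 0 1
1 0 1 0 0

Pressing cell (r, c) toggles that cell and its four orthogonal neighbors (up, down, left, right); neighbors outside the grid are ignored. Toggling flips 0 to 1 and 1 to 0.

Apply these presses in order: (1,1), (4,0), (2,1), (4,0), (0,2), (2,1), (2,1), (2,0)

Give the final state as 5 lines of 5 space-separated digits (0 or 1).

Answer: 0 1 0 0 1
0 1 1 1 1
0 0 0 0 0
0 0 0 0 1
1 0 1 0 0

Derivation:
After press 1 at (1,1):
0 0 1 1 1
1 0 0 1 1
0 0 1 0 0
1 1 0 0 1
1 0 1 0 0

After press 2 at (4,0):
0 0 1 1 1
1 0 0 1 1
0 0 1 0 0
0 1 0 0 1
0 1 1 0 0

After press 3 at (2,1):
0 0 1 1 1
1 1 0 1 1
1 1 0 0 0
0 0 0 0 1
0 1 1 0 0

After press 4 at (4,0):
0 0 1 1 1
1 1 0 1 1
1 1 0 0 0
1 0 0 0 1
1 0 1 0 0

After press 5 at (0,2):
0 1 0 0 1
1 1 1 1 1
1 1 0 0 0
1 0 0 0 1
1 0 1 0 0

After press 6 at (2,1):
0 1 0 0 1
1 0 1 1 1
0 0 1 0 0
1 1 0 0 1
1 0 1 0 0

After press 7 at (2,1):
0 1 0 0 1
1 1 1 1 1
1 1 0 0 0
1 0 0 0 1
1 0 1 0 0

After press 8 at (2,0):
0 1 0 0 1
0 1 1 1 1
0 0 0 0 0
0 0 0 0 1
1 0 1 0 0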